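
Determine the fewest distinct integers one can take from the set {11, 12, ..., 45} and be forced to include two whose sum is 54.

Group the elements by complementary pair {x, 54−x}: {11,43}, {12,42}, {13,41}, …, giving 16 two-element pairs; the single value 27 (it cannot pair with itself since the integers are distinct); and 2 integers whose partner 54−x falls outside [11,45].
Treating each of those 19 groups as a pigeonhole, one can pick one integer per group — 19 integers — with no two summing to 54.
The 20th integer lands in an occupied pair, forcing a sum of 54.

20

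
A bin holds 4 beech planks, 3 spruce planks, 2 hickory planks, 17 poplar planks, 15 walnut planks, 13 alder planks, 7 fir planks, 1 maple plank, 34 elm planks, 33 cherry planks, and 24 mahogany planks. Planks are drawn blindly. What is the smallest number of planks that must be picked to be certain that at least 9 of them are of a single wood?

66

By the pigeonhole principle, put each drawn plank into a box by wood. The largest draw with every box below 9 takes min(count, 8) from each wood; woods with fewer than 8 contribute all they have.
Σ min(cᵢ, 8) = 4 + 3 + 2 + 8 + 8 + 8 + 7 + 1 + 8 + 8 + 8 = 65.
Draw number 65 + 1 = 66 must push one box to 9.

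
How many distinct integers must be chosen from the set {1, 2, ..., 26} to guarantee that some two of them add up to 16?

Two chosen integers sum to 16 exactly when both halves of some pair {x, 16−x} with 1 ≤ x ≤ 16−x ≤ 15 are chosen — 7 such pairs.
The remaining 12 elements (those with no distinct partner in range) can never complete a 16-sum, so the worst case takes all of them and one from each pair: 12 + 7 = 19.
The 20th integer has to be the second member of some pair, so 19 + 1 = 20.

20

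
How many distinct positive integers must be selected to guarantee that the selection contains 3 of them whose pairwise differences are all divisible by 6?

13

Integers whose pairwise differences are multiples of 6 are exactly those sharing a remainder mod 6. The 6 residue classes mod 6 are the pigeonholes.
With 12 integers one could put 2 in each residue class and have no class reach 3.
The 13th integer pushes some class to 3, so 6·2 + 1 = 13.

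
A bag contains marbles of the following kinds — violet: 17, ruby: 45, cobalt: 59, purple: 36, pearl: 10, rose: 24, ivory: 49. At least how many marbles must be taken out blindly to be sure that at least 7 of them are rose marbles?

223

In the worst case for collecting rose marbles, every non-rose marble comes out first.
There are 17 + 45 + 59 + 36 + 10 + 49 = 216 non-rose marbles altogether.
After those, each further marble must be rose, so 216 + 7 = 223 draws guarantee 7 rose marbles.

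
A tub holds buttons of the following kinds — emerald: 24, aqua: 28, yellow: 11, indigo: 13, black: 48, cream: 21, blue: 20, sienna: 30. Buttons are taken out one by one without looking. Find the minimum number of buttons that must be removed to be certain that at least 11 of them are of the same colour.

An adversary could hand out at most 10 buttons per colour: 10 + 10 + 10 + 10 + 10 + 10 + 10 + 10 = 80 buttons and still no colour has 11.
One more button lands in a colour already at 10, so 81 draws are enough and 80 are not.

81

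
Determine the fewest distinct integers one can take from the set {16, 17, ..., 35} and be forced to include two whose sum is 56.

A set avoiding the sum 56 can contain at most one of each pair {x, 56−x}, plus the 6 elements whose complement lies outside the range or equal to its own complement.
The integers 16, …, 28 (13 of them) are such a set: any two sum to at least 16+17 = 33 and at most 27+28 = 55 < 56.
Any 14th integer completes one of the 7 pairs, so 14 choices force a sum of 56.

14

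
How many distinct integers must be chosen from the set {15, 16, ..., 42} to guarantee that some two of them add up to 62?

18

Two chosen integers sum to 62 exactly when both halves of some pair {x, 62−x} with 20 ≤ x ≤ 62−x ≤ 42 are chosen — 11 such pairs.
The remaining 6 elements (those with no distinct partner in range) can never complete a 62-sum, so the worst case takes all of them and one from each pair: 6 + 11 = 17.
The 18th integer has to be the second member of some pair, so 17 + 1 = 18.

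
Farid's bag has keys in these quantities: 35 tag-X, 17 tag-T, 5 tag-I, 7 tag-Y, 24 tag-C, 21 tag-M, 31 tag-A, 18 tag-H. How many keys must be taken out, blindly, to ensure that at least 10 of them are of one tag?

An adversary could hand out at most 9 keys per tag (tag-I, tag-Y run out sooner): 9 + 9 + 5 + 7 + 9 + 9 + 9 + 9 = 66 keys and still no tag has 10.
Pigeonhole: one more key lands in a tag already at 9, so 67 draws are enough and 66 are not.

67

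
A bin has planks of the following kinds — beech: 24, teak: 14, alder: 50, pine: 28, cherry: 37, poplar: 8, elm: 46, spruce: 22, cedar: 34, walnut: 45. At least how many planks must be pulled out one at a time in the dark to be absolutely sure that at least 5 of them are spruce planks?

291

In the worst case for collecting spruce planks, every non-spruce plank comes out first.
There are 24 + 14 + 50 + 28 + 37 + 8 + 46 + 34 + 45 = 286 non-spruce planks altogether.
After those, each further plank must be spruce, so 286 + 5 = 291 draws guarantee 5 spruce planks.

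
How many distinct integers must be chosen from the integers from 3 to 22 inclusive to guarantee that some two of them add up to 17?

A set avoiding the sum 17 can contain at most one of each pair {x, 17−x}, plus the 8 elements whose complement lies outside the range.
The integers 9, …, 22 (14 of them) are such a set: any two sum to at least 9+10 = 19 > 17.
Pigeonhole: any 15th integer completes one of the 6 pairs, so 15 choices force a sum of 17.

15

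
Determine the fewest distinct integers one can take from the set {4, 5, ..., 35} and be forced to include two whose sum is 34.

20

Group the elements by complementary pair {x, 34−x}: {4,30}, {5,29}, {6,28}, …, giving 13 two-element pairs, the single value 17 (it cannot pair with itself since the integers are distinct), and 5 integers whose partner 34−x falls outside [4,35].
Pigeonhole: treating each of those 19 groups as a pigeonhole, one can pick one integer per group — 19 integers — with no two summing to 34.
The 20th integer lands in an occupied pair, forcing a sum of 34.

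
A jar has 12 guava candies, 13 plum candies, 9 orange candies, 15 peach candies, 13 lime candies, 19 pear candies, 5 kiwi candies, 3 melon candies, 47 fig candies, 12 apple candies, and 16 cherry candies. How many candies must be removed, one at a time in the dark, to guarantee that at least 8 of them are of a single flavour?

72

Put each drawn candy into a box by flavour. The largest draw with every box below 8 takes min(count, 7) from each flavour; flavours with fewer than 7 contribute all they have.
Σ min(cᵢ, 7) = 7 + 7 + 7 + 7 + 7 + 7 + 5 + 3 + 7 + 7 + 7 = 71.
Draw number 71 + 1 = 72 must push one box to 8.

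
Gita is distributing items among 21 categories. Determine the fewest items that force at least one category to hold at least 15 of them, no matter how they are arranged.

With 294 items one could put exactly 14 in each of the 21 categories, and no category would reach 15.
One more item must land in a category that already has 14, giving it 15.
So 21 × 14 + 1 = 295 items are required.

295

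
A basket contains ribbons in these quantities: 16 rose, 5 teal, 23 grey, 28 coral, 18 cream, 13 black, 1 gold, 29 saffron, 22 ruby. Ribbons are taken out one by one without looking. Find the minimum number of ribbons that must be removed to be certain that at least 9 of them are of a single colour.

63

An adversary could hand out at most 8 ribbons per colour (teal, gold run out sooner): 8 + 5 + 8 + 8 + 8 + 8 + 1 + 8 + 8 = 62 ribbons and still no colour has 9.
By the pigeonhole principle, one more ribbon lands in a colour already at 8, so 63 draws are enough and 62 are not.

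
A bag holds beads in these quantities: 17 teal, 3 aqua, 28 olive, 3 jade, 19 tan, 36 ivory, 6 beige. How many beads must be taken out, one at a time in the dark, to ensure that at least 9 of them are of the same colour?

45

An adversary could hand out at most 8 beads per colour (aqua, jade, beige run out sooner): 8 + 3 + 8 + 3 + 8 + 8 + 6 = 44 beads and still no colour has 9.
Pigeonhole: one more bead lands in a colour already at 8, so 45 draws are enough and 44 are not.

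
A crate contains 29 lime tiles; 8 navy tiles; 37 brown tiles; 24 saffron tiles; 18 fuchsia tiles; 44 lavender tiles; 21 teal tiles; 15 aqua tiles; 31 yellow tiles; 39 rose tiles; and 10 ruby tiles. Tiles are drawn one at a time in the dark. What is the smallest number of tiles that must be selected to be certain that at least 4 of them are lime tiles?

In the worst case for collecting lime tiles, every non-lime tile comes out first.
There are 8 + 37 + 24 + 18 + 44 + 21 + 15 + 31 + 39 + 10 = 247 non-lime tiles altogether.
After those, each further tile must be lime, so 247 + 4 = 251 draws guarantee 4 lime tiles.

251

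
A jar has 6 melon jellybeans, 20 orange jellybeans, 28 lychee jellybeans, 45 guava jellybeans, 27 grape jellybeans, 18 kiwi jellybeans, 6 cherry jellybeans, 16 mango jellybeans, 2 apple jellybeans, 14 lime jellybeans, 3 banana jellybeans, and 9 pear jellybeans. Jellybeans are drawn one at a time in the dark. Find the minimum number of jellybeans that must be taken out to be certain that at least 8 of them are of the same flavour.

By the pigeonhole principle, put each drawn jellybean into a box by flavour. The largest draw with every box below 8 takes min(count, 7) from each flavour; flavours with fewer than 7 contribute all they have.
Σ min(cᵢ, 7) = 6 + 7 + 7 + 7 + 7 + 7 + 6 + 7 + 2 + 7 + 3 + 7 = 73.
Draw number 73 + 1 = 74 must push one box to 8.

74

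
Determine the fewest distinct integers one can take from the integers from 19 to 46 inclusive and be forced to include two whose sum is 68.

17

Group the elements by complementary pair {x, 68−x}: {22,46}, {23,45}, {24,44}, …, giving 12 two-element pairs, the single value 34 (it cannot pair with itself since the integers are distinct), and 3 integers whose partner 68−x falls outside [19,46].
By pigeonhole, treating each of those 16 groups as a pigeonhole, one can pick one integer per group — 16 integers — with no two summing to 68.
The 17th integer lands in an occupied pair, forcing a sum of 68.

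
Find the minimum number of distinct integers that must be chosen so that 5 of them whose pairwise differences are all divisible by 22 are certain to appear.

89

Integers whose pairwise differences are multiples of 22 are exactly those sharing a remainder mod 22. The 22 residue classes mod 22 are the pigeonholes.
With 88 integers one could put 4 in each residue class and have no class reach 5.
The 89th integer pushes some class to 5, so 22·4 + 1 = 89.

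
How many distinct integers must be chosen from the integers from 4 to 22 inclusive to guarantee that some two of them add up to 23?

12

A set avoiding the sum 23 can contain at most one of each pair {x, 23−x}, plus the 3 elements whose complement lies outside the range.
The integers 12, …, 22 (11 of them) are such a set: any two sum to at least 12+13 = 25 > 23.
Any 12th integer completes one of the 8 pairs, so 12 choices force a sum of 23.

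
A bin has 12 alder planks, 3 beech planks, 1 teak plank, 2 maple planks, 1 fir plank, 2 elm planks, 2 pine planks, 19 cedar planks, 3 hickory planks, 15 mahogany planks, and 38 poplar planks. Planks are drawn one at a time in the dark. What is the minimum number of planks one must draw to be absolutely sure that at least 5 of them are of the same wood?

31

An adversary could hand out at most 4 planks per wood (7 woods run out sooner): 4 + 3 + 1 + 2 + 1 + 2 + 2 + 4 + 3 + 4 + 4 = 30 planks and still no wood has 5.
Pigeonhole: one more plank lands in a wood already at 4, so 31 draws are enough and 30 are not.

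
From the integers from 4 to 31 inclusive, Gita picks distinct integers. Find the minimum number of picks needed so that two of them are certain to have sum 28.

19

Two chosen integers sum to 28 exactly when both halves of some pair {x, 28−x} with 4 ≤ x ≤ 28−x ≤ 24 are chosen — 10 such pairs.
The remaining 8 elements (those with no distinct partner in range) can never complete a 28-sum, so the worst case takes all of them and one from each pair: 8 + 10 = 18.
The 19th integer has to be the second member of some pair, so 18 + 1 = 19.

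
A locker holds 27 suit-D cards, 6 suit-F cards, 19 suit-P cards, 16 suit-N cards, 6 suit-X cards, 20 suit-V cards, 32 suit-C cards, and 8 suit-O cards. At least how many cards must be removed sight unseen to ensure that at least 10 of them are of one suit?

66

By pigeonhole, the 8 suits are the holes; the cards drawn are the pigeons.
To avoid 10 of any one suit, the worst case takes at most 9 of each suit, or every card of a suit that has fewer than 9.
That gives 9 + 6 + 9 + 9 + 6 + 9 + 9 + 8 = 65 cards with no suit reaching 10.
The next card forces some suit to 10, so 65 + 1 = 66.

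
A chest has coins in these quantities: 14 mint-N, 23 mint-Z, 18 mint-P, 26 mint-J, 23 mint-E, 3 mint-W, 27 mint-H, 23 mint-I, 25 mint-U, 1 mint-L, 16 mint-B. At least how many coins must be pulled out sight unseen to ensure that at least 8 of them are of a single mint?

68

By pigeonhole, the 11 mints are the holes; the coins drawn are the pigeons.
To avoid 8 of any one mint, the worst case takes at most 7 of each mint, or every coin of a mint that has fewer than 7.
That gives 7 + 7 + 7 + 7 + 7 + 3 + 7 + 7 + 7 + 1 + 7 = 67 coins with no mint reaching 8.
The next coin forces some mint to 8, so 67 + 1 = 68.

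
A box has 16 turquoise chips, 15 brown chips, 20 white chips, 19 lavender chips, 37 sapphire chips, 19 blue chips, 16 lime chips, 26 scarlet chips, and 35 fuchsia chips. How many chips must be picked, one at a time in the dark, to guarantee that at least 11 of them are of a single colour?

By pigeonhole, put each drawn chip into a box by colour. The largest draw with every box below 11 takes min(count, 10) from each colour.
Σ min(cᵢ, 10) = 10 + 10 + 10 + 10 + 10 + 10 + 10 + 10 + 10 = 90.
Draw number 90 + 1 = 91 must push one box to 11.

91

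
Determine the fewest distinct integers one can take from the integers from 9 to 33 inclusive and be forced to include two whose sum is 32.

A set avoiding the sum 32 can contain at most one of each pair {x, 32−x}, plus the 11 elements whose complement lies outside the range or equal to its own complement.
The integers 16, …, 33 (18 of them) are such a set: any two sum to at least 16+17 = 33 > 32.
Any 19th integer completes one of the 7 pairs, so 19 choices force a sum of 32.

19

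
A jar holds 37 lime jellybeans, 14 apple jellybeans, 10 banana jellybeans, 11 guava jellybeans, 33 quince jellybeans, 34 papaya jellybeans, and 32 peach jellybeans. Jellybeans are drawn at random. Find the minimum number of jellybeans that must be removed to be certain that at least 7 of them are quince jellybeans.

In the worst case for collecting quince jellybeans, every non-quince jellybean comes out first.
There are 37 + 14 + 10 + 11 + 34 + 32 = 138 non-quince jellybeans altogether.
After those, each further jellybean must be quince, so 138 + 7 = 145 draws guarantee 7 quince jellybeans.

145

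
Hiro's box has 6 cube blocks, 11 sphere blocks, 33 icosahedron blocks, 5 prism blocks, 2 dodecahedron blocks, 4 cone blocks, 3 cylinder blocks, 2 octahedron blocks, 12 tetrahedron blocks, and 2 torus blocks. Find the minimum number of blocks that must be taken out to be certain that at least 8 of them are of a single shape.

46

Pigeonhole: put each drawn block into a box by shape. The largest draw with every box below 8 takes min(count, 7) from each shape; shapes with fewer than 7 contribute all they have.
Σ min(cᵢ, 7) = 6 + 7 + 7 + 5 + 2 + 4 + 3 + 2 + 7 + 2 = 45.
Draw number 45 + 1 = 46 must push one box to 8.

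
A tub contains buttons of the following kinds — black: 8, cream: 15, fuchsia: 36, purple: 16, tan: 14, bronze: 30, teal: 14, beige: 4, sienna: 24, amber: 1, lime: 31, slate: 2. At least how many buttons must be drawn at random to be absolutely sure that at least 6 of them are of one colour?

By pigeonhole, put each drawn button into a box by colour. The largest draw with every box below 6 takes min(count, 5) from each colour; colours with fewer than 5 contribute all they have.
Σ min(cᵢ, 5) = 5 + 5 + 5 + 5 + 5 + 5 + 5 + 4 + 5 + 1 + 5 + 2 = 52.
Draw number 52 + 1 = 53 must push one box to 6.

53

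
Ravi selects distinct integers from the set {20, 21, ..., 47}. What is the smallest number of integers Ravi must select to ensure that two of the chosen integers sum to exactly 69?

A set avoiding the sum 69 can contain at most one of each pair {x, 69−x}, plus the 2 elements whose complement lies outside the range.
The integers 20, …, 34 (15 of them) are such a set: any two sum to at least 20+21 = 41 and at most 33+34 = 67 < 69.
Pigeonhole: any 16th integer completes one of the 13 pairs, so 16 choices force a sum of 69.

16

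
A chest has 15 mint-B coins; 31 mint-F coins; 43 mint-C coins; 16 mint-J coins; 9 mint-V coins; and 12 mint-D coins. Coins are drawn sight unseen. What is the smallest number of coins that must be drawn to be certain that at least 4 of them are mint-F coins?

99

In the worst case for collecting mint-F coins, every non-mint-F coin comes out first.
There are 15 + 43 + 16 + 9 + 12 = 95 non-mint-F coins altogether.
After those, each further coin must be mint-F, so 95 + 4 = 99 draws guarantee 4 mint-F coins.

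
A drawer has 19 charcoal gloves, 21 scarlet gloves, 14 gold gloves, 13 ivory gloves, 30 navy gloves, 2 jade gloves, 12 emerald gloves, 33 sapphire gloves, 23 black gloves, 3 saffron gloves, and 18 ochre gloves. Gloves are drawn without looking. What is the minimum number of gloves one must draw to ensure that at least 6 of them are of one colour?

51

The 11 colours are the holes; the gloves drawn are the pigeons.
To avoid 6 of any one colour, the worst case takes at most 5 of each colour, or every glove of a colour that has fewer than 5.
That gives 5 + 5 + 5 + 5 + 5 + 2 + 5 + 5 + 5 + 3 + 5 = 50 gloves with no colour reaching 6.
The next glove forces some colour to 6, so 50 + 1 = 51.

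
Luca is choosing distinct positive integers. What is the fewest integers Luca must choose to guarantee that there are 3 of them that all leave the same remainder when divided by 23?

47

By the pigeonhole principle, the 23 residue classes mod 23 are the pigeonholes.
With 46 integers one could put 2 in each residue class and have no class reach 3.
The 47th integer pushes some class to 3, so 23·2 + 1 = 47.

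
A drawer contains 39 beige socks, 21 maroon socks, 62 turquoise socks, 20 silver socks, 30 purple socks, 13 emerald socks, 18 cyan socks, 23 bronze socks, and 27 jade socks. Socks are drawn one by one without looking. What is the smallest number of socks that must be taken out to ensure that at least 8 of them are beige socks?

In the worst case for collecting beige socks, every non-beige sock comes out first.
There are 21 + 62 + 20 + 30 + 13 + 18 + 23 + 27 = 214 non-beige socks altogether.
After those, each further sock must be beige, so 214 + 8 = 222 draws guarantee 8 beige socks.

222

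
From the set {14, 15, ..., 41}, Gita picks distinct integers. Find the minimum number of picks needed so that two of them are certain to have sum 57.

A set avoiding the sum 57 can contain at most one of each pair {x, 57−x}, plus the 2 elements whose complement lies outside the range.
The integers 14, …, 28 (15 of them) are such a set: any two sum to at least 14+15 = 29 and at most 27+28 = 55 < 57.
Any 16th integer completes one of the 13 pairs, so 16 choices force a sum of 57.

16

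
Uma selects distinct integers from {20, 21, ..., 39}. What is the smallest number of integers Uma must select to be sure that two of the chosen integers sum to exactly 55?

A set avoiding the sum 55 can contain at most one of each pair {x, 55−x}, plus the 4 elements whose complement lies outside the range.
The integers 28, …, 39 (12 of them) are such a set: any two sum to at least 28+29 = 57 > 55.
By the pigeonhole principle, any 13th integer completes one of the 8 pairs, so 13 choices force a sum of 55.

13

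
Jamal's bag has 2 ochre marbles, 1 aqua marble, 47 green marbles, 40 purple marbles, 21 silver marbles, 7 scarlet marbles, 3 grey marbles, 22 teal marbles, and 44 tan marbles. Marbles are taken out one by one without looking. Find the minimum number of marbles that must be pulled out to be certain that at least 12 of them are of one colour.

Put each drawn marble into a box by colour. The largest draw with every box below 12 takes min(count, 11) from each colour; colours with fewer than 11 contribute all they have.
Σ min(cᵢ, 11) = 2 + 1 + 11 + 11 + 11 + 7 + 3 + 11 + 11 = 68.
Draw number 68 + 1 = 69 must push one box to 12.

69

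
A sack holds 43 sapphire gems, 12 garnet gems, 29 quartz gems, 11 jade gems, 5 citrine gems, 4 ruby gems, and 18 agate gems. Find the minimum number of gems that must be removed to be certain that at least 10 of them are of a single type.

By pigeonhole, put each drawn gem into a box by type. The largest draw with every box below 10 takes min(count, 9) from each type; types with fewer than 9 contribute all they have.
Σ min(cᵢ, 9) = 9 + 9 + 9 + 9 + 5 + 4 + 9 = 54.
Draw number 54 + 1 = 55 must push one box to 10.

55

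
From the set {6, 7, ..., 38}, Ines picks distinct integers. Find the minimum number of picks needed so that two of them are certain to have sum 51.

21

A set avoiding the sum 51 can contain at most one of each pair {x, 51−x}, plus the 7 elements whose complement lies outside the range.
The integers 6, …, 25 (20 of them) are such a set: any two sum to at least 6+7 = 13 and at most 24+25 = 49 < 51.
Any 21st integer completes one of the 13 pairs, so 21 choices force a sum of 51.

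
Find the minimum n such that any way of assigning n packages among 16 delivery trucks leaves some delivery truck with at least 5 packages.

With 64 packages one could put exactly 4 in each of the 16 delivery trucks, and no delivery truck would reach 5.
By the pigeonhole principle, one more package must land in a delivery truck that already has 4, giving it 5.
So 16 × 4 + 1 = 65 packages are required.

65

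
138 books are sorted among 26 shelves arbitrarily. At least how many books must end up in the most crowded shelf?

Pigeonhole: the 26 shelves are the holes and the 138 books are the pigeons.
If every shelf held at most 5 books, the total would be at most 26 × 5 = 130, which is less than 138.
So some shelf holds at least ⌈138/26⌉ = 6 books.

6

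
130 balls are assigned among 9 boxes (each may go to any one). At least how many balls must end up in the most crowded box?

By pigeonhole, the 9 boxes are the holes and the 130 balls are the pigeons.
If every box held at most 14 balls, the total would be at most 9 × 14 = 126, which is less than 130.
So some box holds at least ⌈130/9⌉ = 15 balls.

15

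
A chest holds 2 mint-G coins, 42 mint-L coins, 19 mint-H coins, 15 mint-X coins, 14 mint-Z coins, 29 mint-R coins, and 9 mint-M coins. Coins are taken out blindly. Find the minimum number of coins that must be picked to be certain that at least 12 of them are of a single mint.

By pigeonhole, put each drawn coin into a box by mint. The largest draw with every box below 12 takes min(count, 11) from each mint; mints with fewer than 11 contribute all they have.
Σ min(cᵢ, 11) = 2 + 11 + 11 + 11 + 11 + 11 + 9 = 66.
Draw number 66 + 1 = 67 must push one box to 12.

67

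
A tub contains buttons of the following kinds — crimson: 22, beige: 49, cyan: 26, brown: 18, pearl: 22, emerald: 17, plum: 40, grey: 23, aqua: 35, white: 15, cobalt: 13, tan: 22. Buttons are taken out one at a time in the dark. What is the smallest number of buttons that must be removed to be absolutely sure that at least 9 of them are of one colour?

97

Put each drawn button into a box by colour. The largest draw with every box below 9 takes min(count, 8) from each colour.
Σ min(cᵢ, 8) = 8 + 8 + 8 + 8 + 8 + 8 + 8 + 8 + 8 + 8 + 8 + 8 = 96.
Draw number 96 + 1 = 97 must push one box to 9.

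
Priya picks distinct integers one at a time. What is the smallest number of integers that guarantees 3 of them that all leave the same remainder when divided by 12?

25

The 12 residue classes mod 12 are the pigeonholes.
With 24 integers one could put 2 in each residue class and have no class reach 3.
The 25th integer pushes some class to 3, so 12·2 + 1 = 25.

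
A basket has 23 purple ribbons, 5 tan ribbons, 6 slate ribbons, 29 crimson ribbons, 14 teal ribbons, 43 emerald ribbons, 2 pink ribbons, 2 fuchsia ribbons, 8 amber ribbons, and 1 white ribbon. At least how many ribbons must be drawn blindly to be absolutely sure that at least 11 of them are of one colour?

65

An adversary could hand out at most 10 ribbons per colour (6 colours run out sooner): 10 + 5 + 6 + 10 + 10 + 10 + 2 + 2 + 8 + 1 = 64 ribbons and still no colour has 11.
By pigeonhole, one more ribbon lands in a colour already at 10, so 65 draws are enough and 64 are not.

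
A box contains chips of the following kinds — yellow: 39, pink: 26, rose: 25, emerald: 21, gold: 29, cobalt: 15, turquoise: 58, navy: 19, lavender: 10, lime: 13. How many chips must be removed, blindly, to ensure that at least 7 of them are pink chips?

In the worst case for collecting pink chips, every non-pink chip comes out first.
There are 39 + 25 + 21 + 29 + 15 + 58 + 19 + 10 + 13 = 229 non-pink chips altogether.
After those, each further chip must be pink, so 229 + 7 = 236 draws guarantee 7 pink chips.

236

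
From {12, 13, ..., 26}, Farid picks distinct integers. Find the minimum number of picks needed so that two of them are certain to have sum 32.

12

Two chosen integers sum to 32 exactly when both halves of some pair {x, 32−x} with 12 ≤ x ≤ 32−x ≤ 20 are chosen — 4 such pairs.
The remaining 7 elements (those with no distinct partner in range) can never complete a 32-sum, so the worst case takes all of them and one from each pair: 7 + 4 = 11.
The 12th integer has to be the second member of some pair, so 11 + 1 = 12.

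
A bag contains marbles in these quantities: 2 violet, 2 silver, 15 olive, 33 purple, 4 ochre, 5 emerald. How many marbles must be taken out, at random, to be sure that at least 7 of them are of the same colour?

26

Put each drawn marble into a box by colour. The largest draw with every box below 7 takes min(count, 6) from each colour; colours with fewer than 6 contribute all they have.
Σ min(cᵢ, 6) = 2 + 2 + 6 + 6 + 4 + 5 = 25.
Draw number 25 + 1 = 26 must push one box to 7.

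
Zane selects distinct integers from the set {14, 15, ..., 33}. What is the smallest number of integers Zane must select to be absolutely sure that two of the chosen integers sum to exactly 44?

13

Two chosen integers sum to 44 exactly when both halves of some pair {x, 44−x} with 14 ≤ x ≤ 44−x ≤ 30 are chosen — 8 such pairs.
The remaining 4 elements (those with no distinct partner in range) can never complete a 44-sum, so the worst case takes all of them and one from each pair: 4 + 8 = 12.
The 13th integer has to be the second member of some pair, so 12 + 1 = 13.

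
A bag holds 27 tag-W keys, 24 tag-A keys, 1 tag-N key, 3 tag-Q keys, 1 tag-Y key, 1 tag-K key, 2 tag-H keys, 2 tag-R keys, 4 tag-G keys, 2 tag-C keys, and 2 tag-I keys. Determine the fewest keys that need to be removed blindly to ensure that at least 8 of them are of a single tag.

An adversary could hand out at most 7 keys per tag (9 tags run out sooner): 7 + 7 + 1 + 3 + 1 + 1 + 2 + 2 + 4 + 2 + 2 = 32 keys and still no tag has 8.
One more key lands in a tag already at 7, so 33 draws are enough and 32 are not.

33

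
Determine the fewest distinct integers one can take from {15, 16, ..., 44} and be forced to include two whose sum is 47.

Group the elements by complementary pair {x, 47−x}: {15,32}, {16,31}, {17,30}, …, giving 9 two-element pairs and 12 integers whose partner 47−x falls outside [15,44].
Treating each of those 21 groups as a pigeonhole, one can pick one integer per group — 21 integers — with no two summing to 47.
The 22nd integer lands in an occupied pair, forcing a sum of 47.

22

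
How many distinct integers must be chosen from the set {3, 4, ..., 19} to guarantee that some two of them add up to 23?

A set avoiding the sum 23 can contain at most one of each pair {x, 23−x}, plus the 1 element whose complement lies outside the range.
The integers 3, …, 11 (9 of them) are such a set: any two sum to at least 3+4 = 7 and at most 10+11 = 21 < 23.
By the pigeonhole principle, any 10th integer completes one of the 8 pairs, so 10 choices force a sum of 23.

10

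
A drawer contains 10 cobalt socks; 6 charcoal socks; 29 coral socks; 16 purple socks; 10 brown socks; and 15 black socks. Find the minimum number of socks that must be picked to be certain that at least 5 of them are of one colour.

An adversary could hand out at most 4 socks per colour: 4 + 4 + 4 + 4 + 4 + 4 = 24 socks and still no colour has 5.
Pigeonhole: one more sock lands in a colour already at 4, so 25 draws are enough and 24 are not.

25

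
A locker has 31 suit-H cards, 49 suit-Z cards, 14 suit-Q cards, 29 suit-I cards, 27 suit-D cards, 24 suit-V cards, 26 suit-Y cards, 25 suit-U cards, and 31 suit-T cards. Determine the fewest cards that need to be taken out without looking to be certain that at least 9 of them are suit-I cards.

236

In the worst case for collecting suit-I cards, every non-suit-I card comes out first.
There are 31 + 49 + 14 + 27 + 24 + 26 + 25 + 31 = 227 non-suit-I cards altogether.
After those, each further card must be suit-I, so 227 + 9 = 236 draws guarantee 9 suit-I cards.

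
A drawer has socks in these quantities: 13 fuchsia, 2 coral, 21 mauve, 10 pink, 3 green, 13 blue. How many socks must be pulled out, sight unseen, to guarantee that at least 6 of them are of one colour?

An adversary could hand out at most 5 socks per colour (coral, green run out sooner): 5 + 2 + 5 + 5 + 3 + 5 = 25 socks and still no colour has 6.
By pigeonhole, one more sock lands in a colour already at 5, so 26 draws are enough and 25 are not.

26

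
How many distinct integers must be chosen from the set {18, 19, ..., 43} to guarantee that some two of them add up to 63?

Group the elements by complementary pair {x, 63−x}: {20,43}, {21,42}, {22,41}, …, giving 12 two-element pairs and 2 integers whose partner 63−x falls outside [18,43].
Treating each of those 14 groups as a pigeonhole, one can pick one integer per group — 14 integers — with no two summing to 63.
The 15th integer lands in an occupied pair, forcing a sum of 63.

15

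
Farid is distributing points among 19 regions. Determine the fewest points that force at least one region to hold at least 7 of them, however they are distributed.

With 114 points one could put exactly 6 in each of the 19 regions, and no region would reach 7.
By the pigeonhole principle, one more point must land in a region that already has 6, giving it 7.
So 19 × 6 + 1 = 115 points are required.

115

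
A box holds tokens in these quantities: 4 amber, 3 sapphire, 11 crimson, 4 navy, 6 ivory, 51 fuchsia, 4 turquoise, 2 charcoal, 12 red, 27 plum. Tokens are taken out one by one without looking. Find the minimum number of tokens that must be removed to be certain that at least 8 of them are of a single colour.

Put each drawn token into a box by colour. The largest draw with every box below 8 takes min(count, 7) from each colour; colours with fewer than 7 contribute all they have.
Σ min(cᵢ, 7) = 4 + 3 + 7 + 4 + 6 + 7 + 4 + 2 + 7 + 7 = 51.
Draw number 51 + 1 = 52 must push one box to 8.

52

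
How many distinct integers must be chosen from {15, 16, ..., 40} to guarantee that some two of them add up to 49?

Two chosen integers sum to 49 exactly when both halves of some pair {x, 49−x} with 15 ≤ x ≤ 49−x ≤ 34 are chosen — 10 such pairs.
The remaining 6 elements (those with no distinct partner in range) can never complete a 49-sum, so the worst case takes all of them and one from each pair: 6 + 10 = 16.
By the pigeonhole principle, the 17th integer has to be the second member of some pair, so 16 + 1 = 17.

17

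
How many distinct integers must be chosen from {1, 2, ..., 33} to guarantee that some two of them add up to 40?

21

Group the elements by complementary pair {x, 40−x}: {7,33}, {8,32}, {9,31}, …, giving 13 two-element pairs; the single value 20 (it cannot pair with itself since the integers are distinct); and 6 integers whose partner 40−x falls outside [1,33].
Pigeonhole: treating each of those 20 groups as a pigeonhole, one can pick one integer per group — 20 integers — with no two summing to 40.
The 21st integer lands in an occupied pair, forcing a sum of 40.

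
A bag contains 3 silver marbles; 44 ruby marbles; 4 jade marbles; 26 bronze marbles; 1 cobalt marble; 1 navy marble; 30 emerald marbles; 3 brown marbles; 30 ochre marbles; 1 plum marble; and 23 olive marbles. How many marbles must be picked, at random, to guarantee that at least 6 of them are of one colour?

An adversary could hand out at most 5 marbles per colour (6 colours run out sooner): 3 + 5 + 4 + 5 + 1 + 1 + 5 + 3 + 5 + 1 + 5 = 38 marbles and still no colour has 6.
Pigeonhole: one more marble lands in a colour already at 5, so 39 draws are enough and 38 are not.

39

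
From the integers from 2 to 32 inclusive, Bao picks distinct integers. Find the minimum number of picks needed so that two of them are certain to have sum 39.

Two chosen integers sum to 39 exactly when both halves of some pair {x, 39−x} with 7 ≤ x ≤ 39−x ≤ 32 are chosen — 13 such pairs.
The remaining 5 elements (those with no distinct partner in range) can never complete a 39-sum, so the worst case takes all of them and one from each pair: 5 + 13 = 18.
The 19th integer has to be the second member of some pair, so 18 + 1 = 19.

19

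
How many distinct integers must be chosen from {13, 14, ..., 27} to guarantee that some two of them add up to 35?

11

A set avoiding the sum 35 can contain at most one of each pair {x, 35−x}, plus the 5 elements whose complement lies outside the range.
The integers 18, …, 27 (10 of them) are such a set: any two sum to at least 18+19 = 37 > 35.
Any 11th integer completes one of the 5 pairs, so 11 choices force a sum of 35.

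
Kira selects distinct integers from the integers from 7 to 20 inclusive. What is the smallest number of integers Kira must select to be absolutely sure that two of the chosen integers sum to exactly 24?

10

Two chosen integers sum to 24 exactly when both halves of some pair {x, 24−x} with 7 ≤ x ≤ 24−x ≤ 17 are chosen — 5 such pairs.
The remaining 4 elements (those with no distinct partner in range) can never complete a 24-sum, so the worst case takes all of them and one from each pair: 4 + 5 = 9.
The 10th integer has to be the second member of some pair, so 9 + 1 = 10.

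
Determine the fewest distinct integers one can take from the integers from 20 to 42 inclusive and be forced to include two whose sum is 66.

15

Two chosen integers sum to 66 exactly when both halves of some pair {x, 66−x} with 24 ≤ x ≤ 66−x ≤ 42 are chosen — 9 such pairs.
The remaining 5 elements (those with no distinct partner in range) can never complete a 66-sum, so the worst case takes all of them and one from each pair: 5 + 9 = 14.
The 15th integer has to be the second member of some pair, so 14 + 1 = 15.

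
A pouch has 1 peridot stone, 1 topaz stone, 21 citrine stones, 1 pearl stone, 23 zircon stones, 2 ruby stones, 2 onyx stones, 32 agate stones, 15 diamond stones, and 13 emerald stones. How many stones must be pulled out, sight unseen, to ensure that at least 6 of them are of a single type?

The 10 types are the holes; the stones drawn are the pigeons.
To avoid 6 of any one type, the worst case takes at most 5 of each type, or every stone of a type that has fewer than 5.
That gives 1 + 1 + 5 + 1 + 5 + 2 + 2 + 5 + 5 + 5 = 32 stones with no type reaching 6.
The next stone forces some type to 6, so 32 + 1 = 33.

33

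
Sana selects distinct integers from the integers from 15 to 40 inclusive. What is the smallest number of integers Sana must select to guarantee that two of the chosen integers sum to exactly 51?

16

Two chosen integers sum to 51 exactly when both halves of some pair {x, 51−x} with 15 ≤ x ≤ 51−x ≤ 36 are chosen — 11 such pairs.
The remaining 4 elements (those with no distinct partner in range) can never complete a 51-sum, so the worst case takes all of them and one from each pair: 4 + 11 = 15.
By pigeonhole, the 16th integer has to be the second member of some pair, so 15 + 1 = 16.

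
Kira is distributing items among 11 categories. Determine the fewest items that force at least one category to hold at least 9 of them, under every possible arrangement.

With 88 items one could put exactly 8 in each of the 11 categories, and no category would reach 9.
One more item must land in a category that already has 8, giving it 9.
So 11 × 8 + 1 = 89 items are required.

89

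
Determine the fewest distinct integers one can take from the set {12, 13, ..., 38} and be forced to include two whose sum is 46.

17

Group the elements by complementary pair {x, 46−x}: {12,34}, {13,33}, {14,32}, …, giving 11 two-element pairs, the single value 23 (it cannot pair with itself since the integers are distinct), and 4 integers whose partner 46−x falls outside [12,38].
By pigeonhole, treating each of those 16 groups as a pigeonhole, one can pick one integer per group — 16 integers — with no two summing to 46.
The 17th integer lands in an occupied pair, forcing a sum of 46.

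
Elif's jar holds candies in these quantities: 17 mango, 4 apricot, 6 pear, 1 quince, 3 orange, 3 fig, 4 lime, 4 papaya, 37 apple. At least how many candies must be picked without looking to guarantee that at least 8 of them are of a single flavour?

Put each drawn candy into a box by flavour. The largest draw with every box below 8 takes min(count, 7) from each flavour; flavours with fewer than 7 contribute all they have.
Σ min(cᵢ, 7) = 7 + 4 + 6 + 1 + 3 + 3 + 4 + 4 + 7 = 39.
Draw number 39 + 1 = 40 must push one box to 8.

40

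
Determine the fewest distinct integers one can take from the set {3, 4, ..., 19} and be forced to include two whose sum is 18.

A set avoiding the sum 18 can contain at most one of each pair {x, 18−x}, plus the 5 elements whose complement lies outside the range or equal to its own complement.
The integers 9, …, 19 (11 of them) are such a set: any two sum to at least 9+10 = 19 > 18.
Any 12th integer completes one of the 6 pairs, so 12 choices force a sum of 18.

12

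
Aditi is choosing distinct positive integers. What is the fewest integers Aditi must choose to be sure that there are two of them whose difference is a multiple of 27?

Integers whose pairwise differences are multiples of 27 are exactly those sharing a remainder mod 27. The 27 residue classes mod 27 are the pigeonholes.
With 27 integers one could put 1 in each residue class and have no class reach 2.
The 28th integer pushes some class to 2, so 27·1 + 1 = 28.

28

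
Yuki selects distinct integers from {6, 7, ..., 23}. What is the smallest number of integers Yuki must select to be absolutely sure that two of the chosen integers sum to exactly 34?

13

A set avoiding the sum 34 can contain at most one of each pair {x, 34−x}, plus the 6 elements whose complement lies outside the range or equal to its own complement.
The integers 6, …, 17 (12 of them) are such a set: any two sum to at least 6+7 = 13 and at most 16+17 = 33 < 34.
By the pigeonhole principle, any 13th integer completes one of the 6 pairs, so 13 choices force a sum of 34.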